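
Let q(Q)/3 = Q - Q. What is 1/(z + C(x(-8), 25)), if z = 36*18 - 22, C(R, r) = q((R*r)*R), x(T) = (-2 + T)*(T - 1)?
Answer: 1/626 ≈ 0.0015974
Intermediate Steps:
x(T) = (-1 + T)*(-2 + T) (x(T) = (-2 + T)*(-1 + T) = (-1 + T)*(-2 + T))
q(Q) = 0 (q(Q) = 3*(Q - Q) = 3*0 = 0)
C(R, r) = 0
z = 626 (z = 648 - 22 = 626)
1/(z + C(x(-8), 25)) = 1/(626 + 0) = 1/626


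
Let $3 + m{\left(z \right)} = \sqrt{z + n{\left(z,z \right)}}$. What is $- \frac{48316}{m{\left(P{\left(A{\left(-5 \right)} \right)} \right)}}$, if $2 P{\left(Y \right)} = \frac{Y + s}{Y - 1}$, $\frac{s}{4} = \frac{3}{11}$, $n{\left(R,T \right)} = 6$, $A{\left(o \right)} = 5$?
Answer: $\frac{12755424}{197} + \frac{96632 \sqrt{13090}}{197} \approx 1.2087 \cdot 10^{5}$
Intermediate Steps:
$s = \frac{12}{11}$ ($s = 4 \cdot \frac{3}{11} = \frac{12}{11} \approx 1.0909$)
$P{\left(Y \right)} = \frac{\frac{12}{11} + Y}{2 \left(-1 + Y\right)}$ ($P{\left(Y \right)} = \frac{\left(Y + \frac{12}{11}\right) \frac{1}{Y - 1}}{2} = \frac{\left(\frac{12}{11} + Y\right) \frac{1}{-1 + Y}}{2} = \frac{\frac{1}{-1 + Y} \left(\frac{12}{11} + Y\right)}{2} = \frac{\frac{12}{11} + Y}{2 \left(-1 + Y\right)}$)
$m{\left(z \right)} = -3 + \sqrt{6 + z}$ ($m{\left(z \right)} = -3 + \sqrt{z + 6} = -3 + \sqrt{6 + z}$)
$- \frac{48316}{m{\left(P{\left(A{\left(-5 \right)} \right)} \right)}} = - \frac{48316}{-3 + \sqrt{6 + \frac{12 + 11 \cdot 5}{22 \left(-1 + 5\right)}}} = - \frac{48316}{-3 + \sqrt{6 + \frac{12 + 55}{22 \cdot 4}}} = - \frac{48316}{-3 + \sqrt{6 + \frac{1}{22} \cdot \frac{1}{4} \cdot 67}} = - \frac{48316}{-3 + \sqrt{6 + \frac{67}{88}}} = - \frac{48316}{-3 + \sqrt{\frac{595}{88}}} = - \frac{48316}{-3 + \frac{\sqrt{13090}}{44}}$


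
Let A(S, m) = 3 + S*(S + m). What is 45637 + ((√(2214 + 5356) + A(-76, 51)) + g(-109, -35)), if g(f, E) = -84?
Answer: 47456 + √7570 ≈ 47543.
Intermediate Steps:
45637 + ((√(2214 + 5356) + A(-76, 51)) + g(-109, -35)) = 45637 + ((√(2214 + 5356) + (3 + (-76)² - 76*51)) - 84) = 45637 + ((√7570 + (3 + 5776 - 3876)) - 84) = 45637 + ((√7570 + 1903) - 84) = 45637 + ((1903 + √7570) - 84) = 45637 + (1819 + √7570) = 47456 + √7570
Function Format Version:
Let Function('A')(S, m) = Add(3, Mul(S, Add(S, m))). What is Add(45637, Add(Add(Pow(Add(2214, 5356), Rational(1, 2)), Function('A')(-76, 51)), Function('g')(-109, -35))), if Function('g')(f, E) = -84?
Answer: Add(47456, Pow(7570, Rational(1, 2))) ≈ 47543.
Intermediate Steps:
Add(45637, Add(Add(Pow(Add(2214, 5356), Rational(1, 2)), Function('A')(-76, 51)), Function('g')(-109, -35))) = Add(45637, Add(Add(Pow(Add(2214, 5356), Rational(1, 2)), Add(3, Pow(-76, 2), Mul(-76, 51))), -84)) = Add(45637, Add(Add(Pow(7570, Rational(1, 2)), Add(3, 5776, -3876)), -84)) = Add(45637, Add(Add(Pow(7570, Rational(1, 2)), 1903), -84)) = Add(45637, Add(Add(1903, Pow(7570, Rational(1, 2))), -84)) = Add(45637, Add(1819, Pow(7570, Rational(1, 2)))) = Add(47456, Pow(7570, Rational(1, 2)))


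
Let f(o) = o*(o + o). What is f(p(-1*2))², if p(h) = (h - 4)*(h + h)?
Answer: 1327104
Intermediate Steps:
p(h) = 2*h*(-4 + h) (p(h) = (-4 + h)*(2*h) = 2*h*(-4 + h))
f(o) = 2*o² (f(o) = o*(2*o) = 2*o²)
f(p(-1*2))² = (2*(2*(-1*2)*(-4 - 1*2))²)² = (2*(2*(-2)*(-4 - 2))²)² = (2*(2*(-2)*(-6))²)² = (2*24²)² = (2*576)² = 1152² = 1327104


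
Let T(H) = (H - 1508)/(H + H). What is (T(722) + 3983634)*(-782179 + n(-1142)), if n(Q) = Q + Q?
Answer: -2256259423213365/722 ≈ -3.1250e+12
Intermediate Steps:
n(Q) = 2*Q
T(H) = (-1508 + H)/(2*H) (T(H) = (-1508 + H)/((2*H)) = (-1508 + H)*(1/(2*H)) = (-1508 + H)/(2*H))
(T(722) + 3983634)*(-782179 + n(-1142)) = ((½)*(-1508 + 722)/722 + 3983634)*(-782179 + 2*(-1142)) = ((½)*(1/722)*(-786) + 3983634)*(-782179 - 2284) = (-393/722 + 3983634)*(-784463) = (2876183355/722)*(-784463) = -2256259423213365/722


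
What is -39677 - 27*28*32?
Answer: -63869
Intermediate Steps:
-39677 - 27*28*32 = -39677 - 756*32 = -39677 - 24192 = -63869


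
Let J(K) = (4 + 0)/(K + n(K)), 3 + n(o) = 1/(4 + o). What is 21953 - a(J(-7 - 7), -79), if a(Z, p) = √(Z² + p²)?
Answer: 21953 - √182494681/171 ≈ 21874.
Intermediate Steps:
n(o) = -3 + 1/(4 + o)
J(K) = 4/(K + (-11 - 3*K)/(4 + K)) (J(K) = (4 + 0)/(K + (-11 - 3*K)/(4 + K)) = 4/(K + (-11 - 3*K)/(4 + K)))
21953 - a(J(-7 - 7), -79) = 21953 - √((4*(4 + (-7 - 7))/(-11 + (-7 - 7) + (-7 - 7)²))² + (-79)²) = 21953 - √((4*(4 - 14)/(-11 - 14 + (-14)²))² + 6241) = 21953 - √((4*(-10)/(-11 - 14 + 196))² + 6241) = 21953 - √((4*(-10)/171)² + 6241) = 21953 - √((4*(1/171)*(-10))² + 6241) = 21953 - √((-40/171)² + 6241) = 21953 - √(1600/29241 + 6241) = 21953 - √(182494681/29241) = 21953 - √182494681/171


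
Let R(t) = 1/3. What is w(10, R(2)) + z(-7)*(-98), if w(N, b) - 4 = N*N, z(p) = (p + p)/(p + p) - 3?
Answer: 300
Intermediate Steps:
R(t) = 1/3
z(p) = -2 (z(p) = (2*p)/((2*p)) - 3 = (2*p)*(1/(2*p)) - 3 = 1 - 3 = -2)
w(N, b) = 4 + N**2 (w(N, b) = 4 + N*N = 4 + N**2)
w(10, R(2)) + z(-7)*(-98) = (4 + 10**2) - 2*(-98) = (4 + 100) + 196 = 104 + 196 = 300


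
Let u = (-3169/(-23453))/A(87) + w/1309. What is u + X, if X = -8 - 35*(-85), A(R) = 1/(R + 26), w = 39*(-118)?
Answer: 91447650026/30699977 ≈ 2978.8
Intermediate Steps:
w = -4602
A(R) = 1/(26 + R)
X = 2967 (X = -8 + 2975 = 2967)
u = 360818267/30699977 (u = (-3169/(-23453))/(1/(26 + 87)) - 4602/1309 = (-3169*(-1/23453))/(1/113) - 4602*1/1309 = 3169/(23453*(1/113)) - 4602/1309 = (3169/23453)*113 - 4602/1309 = 358097/23453 - 4602/1309 = 360818267/30699977 ≈ 11.753)
u + X = 360818267/30699977 + 2967 = 91447650026/30699977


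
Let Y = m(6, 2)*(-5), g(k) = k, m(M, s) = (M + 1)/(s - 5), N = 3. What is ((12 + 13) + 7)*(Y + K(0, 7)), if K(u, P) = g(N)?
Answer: 1408/3 ≈ 469.33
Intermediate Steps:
m(M, s) = (1 + M)/(-5 + s)
K(u, P) = 3
Y = 35/3 (Y = ((1 + 6)/(-5 + 2))*(-5) = (7/(-3))*(-5) = -⅓*7*(-5) = -7/3*(-5) = 35/3 ≈ 11.667)
((12 + 13) + 7)*(Y + K(0, 7)) = ((12 + 13) + 7)*(35/3 + 3) = (25 + 7)*(44/3) = 32*(44/3) = 1408/3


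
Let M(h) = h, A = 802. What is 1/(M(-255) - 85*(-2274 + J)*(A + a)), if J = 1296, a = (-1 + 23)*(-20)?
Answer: 1/30092805 ≈ 3.3231e-8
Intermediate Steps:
a = -440 (a = 22*(-20) = -440)
1/(M(-255) - 85*(-2274 + J)*(A + a)) = 1/(-255 - 85*(-2274 + 1296)*(802 - 440)) = 1/(-255 - (-83130)*362) = 1/(-255 - 85*(-354036)) = 1/(-255 + 30093060) = 1/30092805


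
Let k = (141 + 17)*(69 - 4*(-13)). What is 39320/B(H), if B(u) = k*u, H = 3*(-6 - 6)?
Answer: -4915/86031 ≈ -0.057131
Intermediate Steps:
H = -36 (H = 3*(-12) = -36)
k = 19118 (k = 158*(69 + 52) = 158*121 = 19118)
B(u) = 19118*u
39320/B(H) = 39320/((19118*(-36))) = 39320/(-688248) = 39320*(-1/688248) = -4915/86031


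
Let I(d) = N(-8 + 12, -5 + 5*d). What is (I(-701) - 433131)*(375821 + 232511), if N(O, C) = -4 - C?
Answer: -261354635500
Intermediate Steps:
I(d) = 1 - 5*d (I(d) = -4 - (-5 + 5*d) = -4 + (5 - 5*d) = 1 - 5*d)
(I(-701) - 433131)*(375821 + 232511) = ((1 - 5*(-701)) - 433131)*(375821 + 232511) = ((1 + 3505) - 433131)*608332 = (3506 - 433131)*608332 = -429625*608332 = -261354635500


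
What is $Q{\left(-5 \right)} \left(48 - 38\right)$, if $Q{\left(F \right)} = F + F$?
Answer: $-100$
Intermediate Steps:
$Q{\left(F \right)} = 2 F$
$Q{\left(-5 \right)} \left(48 - 38\right) = 2 \left(-5\right) \left(48 - 38\right) = \left(-10\right) 10 = -100$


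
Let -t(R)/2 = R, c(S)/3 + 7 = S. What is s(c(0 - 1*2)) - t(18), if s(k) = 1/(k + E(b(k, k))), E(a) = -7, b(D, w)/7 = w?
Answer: 1223/34 ≈ 35.971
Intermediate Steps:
c(S) = -21 + 3*S
b(D, w) = 7*w
t(R) = -2*R
s(k) = 1/(-7 + k) (s(k) = 1/(k - 7) = 1/(-7 + k))
s(c(0 - 1*2)) - t(18) = 1/(-7 + (-21 + 3*(0 - 1*2))) - (-2)*18 = 1/(-7 + (-21 + 3*(0 - 2))) - 1*(-36) = 1/(-7 + (-21 + 3*(-2))) + 36 = 1/(-7 + (-21 - 6)) + 36 = 1/(-7 - 27) + 36 = 1/(-34) + 36 = -1/34 + 36 = 1223/34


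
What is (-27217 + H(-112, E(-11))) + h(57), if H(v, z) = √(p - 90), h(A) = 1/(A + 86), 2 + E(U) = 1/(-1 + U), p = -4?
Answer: -3892030/143 + I*√94 ≈ -27217.0 + 9.6954*I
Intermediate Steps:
E(U) = -2 + 1/(-1 + U)
h(A) = 1/(86 + A)
H(v, z) = I*√94 (H(v, z) = √(-4 - 90) = √(-94) = I*√94)
(-27217 + H(-112, E(-11))) + h(57) = (-27217 + I*√94) + 1/(86 + 57) = (-27217 + I*√94) + 1/143 = -3892030/143 + I*√94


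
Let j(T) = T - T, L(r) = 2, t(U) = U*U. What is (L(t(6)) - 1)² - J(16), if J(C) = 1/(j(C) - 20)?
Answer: 21/20 ≈ 1.0500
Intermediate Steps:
t(U) = U²
j(T) = 0
J(C) = -1/20 (J(C) = 1/(0 - 20) = 1/(-20) = -1/20)
(L(t(6)) - 1)² - J(16) = (2 - 1)² - 1*(-1/20) = 1² + 1/20 = 1 + 1/20 = 21/20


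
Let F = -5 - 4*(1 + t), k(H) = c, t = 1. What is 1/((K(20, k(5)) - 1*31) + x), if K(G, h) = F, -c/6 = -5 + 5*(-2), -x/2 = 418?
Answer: -1/880 ≈ -0.0011364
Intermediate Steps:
x = -836 (x = -2*418 = -836)
c = 90 (c = -6*(-5 + 5*(-2)) = -6*(-5 - 10) = -6*(-15) = 90)
k(H) = 90
F = -13 (F = -5 - 4*(1 + 1) = -5 - 4*2 = -5 - 8 = -13)
K(G, h) = -13
1/((K(20, k(5)) - 1*31) + x) = 1/((-13 - 1*31) - 836) = 1/((-13 - 31) - 836) = 1/(-44 - 836) = 1/(-880) = -1/880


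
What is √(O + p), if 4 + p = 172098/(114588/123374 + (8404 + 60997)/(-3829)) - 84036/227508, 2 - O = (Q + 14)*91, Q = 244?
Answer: I*√198587314399723578157370686497811/77006922267799 ≈ 183.0*I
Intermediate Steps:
O = -23476 (O = 2 - (244 + 14)*91 = 2 - 258*91 = 2 - 1*23478 = 2 - 23478 = -23476)
p = -771009688789627065/77006922267799 (p = -4 + (172098/(114588/123374 + (8404 + 60997)/(-3829)) - 84036/227508) = -4 + (172098/(114588*(1/123374) + 69401*(-1/3829)) - 84036*1/227508) = -4 + (172098/(57294/61687 - 69401/3829) - 7003/18959) = -4 + (172098/(-4061760761/236199523) - 7003/18959) = -4 + (172098*(-236199523/4061760761) - 7003/18959) = -4 + (-40649465509254/4061760761 - 7003/18959) = -4 - 770701661100555869/77006922267799 = -771009688789627065/77006922267799 ≈ -10012.)
√(O + p) = √(-23476 - 771009688789627065/77006922267799) = √(-2578824195948476389/77006922267799) = I*√198587314399723578157370686497811/77006922267799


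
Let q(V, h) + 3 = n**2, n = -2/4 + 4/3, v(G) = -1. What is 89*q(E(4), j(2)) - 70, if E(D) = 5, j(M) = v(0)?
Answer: -9907/36 ≈ -275.19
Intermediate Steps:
j(M) = -1
n = 5/6 (n = -2*1/4 + 4*(1/3) = -1/2 + 4/3 = 5/6 ≈ 0.83333)
q(V, h) = -83/36 (q(V, h) = -3 + (5/6)**2 = -3 + 25/36 = -83/36)
89*q(E(4), j(2)) - 70 = 89*(-83/36) - 70 = -7387/36 - 70 = -9907/36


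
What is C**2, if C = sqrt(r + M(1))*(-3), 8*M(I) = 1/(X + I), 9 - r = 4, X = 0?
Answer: 369/8 ≈ 46.125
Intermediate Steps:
r = 5 (r = 9 - 1*4 = 9 - 4 = 5)
M(I) = 1/(8*I) (M(I) = 1/(8*(0 + I)) = 1/(8*I))
C = -3*sqrt(82)/4 (C = sqrt(5 + (1/8)/1)*(-3) = sqrt(5 + (1/8)*1)*(-3) = sqrt(5 + 1/8)*(-3) = sqrt(41/8)*(-3) = (sqrt(82)/4)*(-3) = -3*sqrt(82)/4 ≈ -6.7915)
C**2 = (-3*sqrt(82)/4)**2 = 369/8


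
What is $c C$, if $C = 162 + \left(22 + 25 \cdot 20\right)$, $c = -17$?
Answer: $-11628$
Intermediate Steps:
$C = 684$ ($C = 162 + \left(22 + 500\right) = 162 + 522 = 684$)
$c C = \left(-17\right) 684 = -11628$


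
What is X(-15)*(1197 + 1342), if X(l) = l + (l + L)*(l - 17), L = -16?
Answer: 2480603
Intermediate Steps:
X(l) = l + (-17 + l)*(-16 + l) (X(l) = l + (l - 16)*(l - 17) = l + (-16 + l)*(-17 + l) = l + (-17 + l)*(-16 + l))
X(-15)*(1197 + 1342) = (272 + (-15)**2 - 32*(-15))*(1197 + 1342) = (272 + 225 + 480)*2539 = 977*2539 = 2480603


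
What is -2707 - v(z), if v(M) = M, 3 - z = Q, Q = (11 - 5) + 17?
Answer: -2687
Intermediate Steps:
Q = 23 (Q = 6 + 17 = 23)
z = -20 (z = 3 - 1*23 = 3 - 23 = -20)
-2707 - v(z) = -2707 - 1*(-20) = -2707 + 20 = -2687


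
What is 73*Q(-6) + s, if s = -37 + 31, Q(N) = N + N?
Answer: -882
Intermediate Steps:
Q(N) = 2*N
s = -6
73*Q(-6) + s = 73*(2*(-6)) - 6 = 73*(-12) - 6 = -876 - 6 = -882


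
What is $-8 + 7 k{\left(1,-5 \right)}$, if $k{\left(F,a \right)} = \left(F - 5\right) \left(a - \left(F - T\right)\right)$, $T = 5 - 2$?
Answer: $76$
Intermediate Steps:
$T = 3$
$k{\left(F,a \right)} = \left(-5 + F\right) \left(3 + a - F\right)$ ($k{\left(F,a \right)} = \left(F - 5\right) \left(a - \left(-3 + F\right)\right) = \left(-5 + F\right) \left(3 + a - F\right)$)
$-8 + 7 k{\left(1,-5 \right)} = -8 + 7 \left(-15 - 1^{2} - -25 + 8 \cdot 1 + 1 \left(-5\right)\right) = -8 + 7 \left(-15 - 1 + 25 + 8 - 5\right) = -8 + 7 \cdot 12 = -8 + 84 = 76$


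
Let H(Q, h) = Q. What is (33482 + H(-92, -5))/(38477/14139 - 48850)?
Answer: -472101210/690651673 ≈ -0.68356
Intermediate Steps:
(33482 + H(-92, -5))/(38477/14139 - 48850) = (33482 - 92)/(38477/14139 - 48850) = 33390/(38477*(1/14139) - 48850) = 33390/(38477/14139 - 48850) = 33390/(-690651673/14139) = 33390*(-14139/690651673) = -472101210/690651673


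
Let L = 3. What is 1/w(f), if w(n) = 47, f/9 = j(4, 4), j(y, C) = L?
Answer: 1/47 ≈ 0.021277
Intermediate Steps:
j(y, C) = 3
f = 27 (f = 9*3 = 27)
1/w(f) = 1/47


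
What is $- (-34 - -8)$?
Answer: $26$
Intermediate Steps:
$- (-34 - -8) = - (-34 + 8) = \left(-1\right) \left(-26\right) = 26$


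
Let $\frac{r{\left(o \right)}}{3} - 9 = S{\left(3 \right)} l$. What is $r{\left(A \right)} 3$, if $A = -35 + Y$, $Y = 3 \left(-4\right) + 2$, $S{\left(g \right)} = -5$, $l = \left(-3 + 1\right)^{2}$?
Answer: $-99$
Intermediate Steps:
$l = 4$ ($l = \left(-2\right)^{2} = 4$)
$Y = -10$ ($Y = -12 + 2 = -10$)
$A = -45$ ($A = -35 - 10 = -45$)
$r{\left(o \right)} = -33$ ($r{\left(o \right)} = 27 + 3 \left(\left(-5\right) 4\right) = 27 + 3 \left(-20\right) = 27 - 60 = -33$)
$r{\left(A \right)} 3 = \left(-33\right) 3 = -99$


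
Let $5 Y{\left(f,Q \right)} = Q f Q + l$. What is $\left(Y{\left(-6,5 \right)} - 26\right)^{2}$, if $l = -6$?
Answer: $\frac{81796}{25} \approx 3271.8$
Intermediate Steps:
$Y{\left(f,Q \right)} = - \frac{6}{5} + \frac{f Q^{2}}{5}$ ($Y{\left(f,Q \right)} = \frac{Q f Q - 6}{5} = \frac{f Q^{2} - 6}{5} = \frac{-6 + f Q^{2}}{5} = - \frac{6}{5} + \frac{f Q^{2}}{5}$)
$\left(Y{\left(-6,5 \right)} - 26\right)^{2} = \left(\left(- \frac{6}{5} + \frac{1}{5} \left(-6\right) 5^{2}\right) - 26\right)^{2} = \left(\left(- \frac{6}{5} + \frac{1}{5} \left(-6\right) 25\right) - 26\right)^{2} = \left(\left(- \frac{6}{5} - 30\right) - 26\right)^{2} = \left(- \frac{156}{5} - 26\right)^{2} = \left(- \frac{286}{5}\right)^{2} = \frac{81796}{25}$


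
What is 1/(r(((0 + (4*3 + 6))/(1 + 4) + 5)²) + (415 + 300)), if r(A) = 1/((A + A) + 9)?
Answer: 3923/2804970 ≈ 0.0013986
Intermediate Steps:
r(A) = 1/(9 + 2*A) (r(A) = 1/(2*A + 9) = 1/(9 + 2*A))
1/(r(((0 + (4*3 + 6))/(1 + 4) + 5)²) + (415 + 300)) = 1/(1/(9 + 2*((0 + (4*3 + 6))/(1 + 4) + 5)²) + (415 + 300)) = 1/(1/(9 + 2*((0 + (12 + 6))/5 + 5)²) + 715) = 1/(1/(9 + 2*((0 + 18)*(⅕) + 5)²) + 715) = 1/(1/(9 + 2*(18*(⅕) + 5)²) + 715) = 1/(1/(9 + 2*(18/5 + 5)²) + 715) = 1/(1/(9 + 2*(43/5)²) + 715) = 1/(1/(9 + 2*(1849/25)) + 715) = 1/(1/(9 + 3698/25) + 715) = 1/(1/(3923/25) + 715) = 1/(25/3923 + 715) = 1/(2804970/3923) = 3923/2804970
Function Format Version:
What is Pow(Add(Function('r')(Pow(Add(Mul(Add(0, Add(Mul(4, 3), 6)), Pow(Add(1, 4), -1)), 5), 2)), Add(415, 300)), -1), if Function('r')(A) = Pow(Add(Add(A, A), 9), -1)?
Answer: Rational(3923, 2804970) ≈ 0.0013986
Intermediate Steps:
Function('r')(A) = Pow(Add(9, Mul(2, A)), -1) (Function('r')(A) = Pow(Add(Mul(2, A), 9), -1) = Pow(Add(9, Mul(2, A)), -1))
Pow(Add(Function('r')(Pow(Add(Mul(Add(0, Add(Mul(4, 3), 6)), Pow(Add(1, 4), -1)), 5), 2)), Add(415, 300)), -1) = Pow(Add(Pow(Add(9, Mul(2, Pow(Add(Mul(Add(0, Add(Mul(4, 3), 6)), Pow(Add(1, 4), -1)), 5), 2))), -1), Add(415, 300)), -1) = Pow(Add(Pow(Add(9, Mul(2, Pow(Add(Mul(Add(0, Add(12, 6)), Pow(5, -1)), 5), 2))), -1), 715), -1) = Pow(Add(Pow(Add(9, Mul(2, Pow(Add(Mul(Add(0, 18), Rational(1, 5)), 5), 2))), -1), 715), -1) = Pow(Add(Pow(Add(9, Mul(2, Pow(Add(Mul(18, Rational(1, 5)), 5), 2))), -1), 715), -1) = Pow(Add(Pow(Add(9, Mul(2, Pow(Add(Rational(18, 5), 5), 2))), -1), 715), -1) = Pow(Add(Pow(Add(9, Mul(2, Pow(Rational(43, 5), 2))), -1), 715), -1) = Pow(Add(Pow(Add(9, Mul(2, Rational(1849, 25))), -1), 715), -1) = Pow(Add(Pow(Add(9, Rational(3698, 25)), -1), 715), -1) = Pow(Add(Pow(Rational(3923, 25), -1), 715), -1) = Pow(Add(Rational(25, 3923), 715), -1) = Pow(Rational(2804970, 3923), -1) = Rational(3923, 2804970)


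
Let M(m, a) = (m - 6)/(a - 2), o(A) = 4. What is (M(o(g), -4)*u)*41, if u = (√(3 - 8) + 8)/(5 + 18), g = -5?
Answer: 328/69 + 41*I*√5/69 ≈ 4.7536 + 1.3287*I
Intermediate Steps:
u = 8/23 + I*√5/23 (u = (√(-5) + 8)/23 = (I*√5 + 8)*(1/23) = (8 + I*√5)*(1/23) = 8/23 + I*√5/23 ≈ 0.34783 + 0.09722*I)
M(m, a) = (-6 + m)/(-2 + a)
(M(o(g), -4)*u)*41 = (((-6 + 4)/(-2 - 4))*(8/23 + I*√5/23))*41 = ((-2/(-6))*(8/23 + I*√5/23))*41 = ((-⅙*(-2))*(8/23 + I*√5/23))*41 = ((8/23 + I*√5/23)/3)*41 = (8/69 + I*√5/69)*41 = 328/69 + 41*I*√5/69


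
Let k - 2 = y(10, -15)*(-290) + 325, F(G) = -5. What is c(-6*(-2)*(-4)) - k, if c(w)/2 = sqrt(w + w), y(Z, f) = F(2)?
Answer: -1777 + 8*I*sqrt(6) ≈ -1777.0 + 19.596*I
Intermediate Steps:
y(Z, f) = -5
c(w) = 2*sqrt(2)*sqrt(w) (c(w) = 2*sqrt(w + w) = 2*sqrt(2*w) = 2*(sqrt(2)*sqrt(w)) = 2*sqrt(2)*sqrt(w))
k = 1777 (k = 2 + (-5*(-290) + 325) = 2 + (1450 + 325) = 2 + 1775 = 1777)
c(-6*(-2)*(-4)) - k = 2*sqrt(2)*sqrt(-6*(-2)*(-4)) - 1*1777 = 2*sqrt(2)*sqrt(12*(-4)) - 1777 = 2*sqrt(2)*sqrt(-48) - 1777 = 2*sqrt(2)*(4*I*sqrt(3)) - 1777 = 8*I*sqrt(6) - 1777 = -1777 + 8*I*sqrt(6)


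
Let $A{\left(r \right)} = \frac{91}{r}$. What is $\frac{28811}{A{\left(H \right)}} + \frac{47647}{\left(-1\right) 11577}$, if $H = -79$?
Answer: $- \frac{26354386690}{1053507} \approx -25016.0$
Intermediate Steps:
$\frac{28811}{A{\left(H \right)}} + \frac{47647}{\left(-1\right) 11577} = \frac{28811}{91 \frac{1}{-79}} + \frac{47647}{\left(-1\right) 11577} = \frac{28811}{91 \left(- \frac{1}{79}\right)} + \frac{47647}{-11577} = \frac{28811}{- \frac{91}{79}} + 47647 \left(- \frac{1}{11577}\right) = 28811 \left(- \frac{79}{91}\right) - \frac{47647}{11577} = - \frac{2276069}{91} - \frac{47647}{11577} = - \frac{26354386690}{1053507}$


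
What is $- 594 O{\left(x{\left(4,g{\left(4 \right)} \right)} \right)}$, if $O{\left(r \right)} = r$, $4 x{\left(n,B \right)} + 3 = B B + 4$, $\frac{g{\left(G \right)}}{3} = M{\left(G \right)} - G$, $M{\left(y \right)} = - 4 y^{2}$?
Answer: $- \frac{12360249}{2} \approx -6.1801 \cdot 10^{6}$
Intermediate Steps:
$g{\left(G \right)} = - 12 G^{2} - 3 G$ ($g{\left(G \right)} = 3 \left(- 4 G^{2} - G\right) = 3 \left(- G - 4 G^{2}\right) = - 12 G^{2} - 3 G$)
$x{\left(n,B \right)} = \frac{1}{4} + \frac{B^{2}}{4}$ ($x{\left(n,B \right)} = - \frac{3}{4} + \frac{B B + 4}{4} = - \frac{3}{4} + \frac{B^{2} + 4}{4} = - \frac{3}{4} + \frac{4 + B^{2}}{4} = - \frac{3}{4} + \left(1 + \frac{B^{2}}{4}\right) = \frac{1}{4} + \frac{B^{2}}{4}$)
$- 594 O{\left(x{\left(4,g{\left(4 \right)} \right)} \right)} = - 594 \left(\frac{1}{4} + \frac{\left(3 \cdot 4 \left(-1 - 16\right)\right)^{2}}{4}\right) = - 594 \left(\frac{1}{4} + \frac{\left(3 \cdot 4 \left(-17\right)\right)^{2}}{4}\right) = - 594 \left(\frac{1}{4} + \frac{\left(-204\right)^{2}}{4}\right) = - 594 \left(\frac{1}{4} + \frac{1}{4} \cdot 41616\right) = - 594 \left(\frac{1}{4} + 10404\right) = \left(-594\right) \frac{41617}{4} = - \frac{12360249}{2}$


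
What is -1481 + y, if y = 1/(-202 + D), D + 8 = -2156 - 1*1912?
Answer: -6335719/4278 ≈ -1481.0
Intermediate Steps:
D = -4076 (D = -8 + (-2156 - 1*1912) = -8 + (-2156 - 1912) = -8 - 4068 = -4076)
y = -1/4278 (y = 1/(-202 - 4076) = 1/(-4278) = -1/4278 ≈ -0.00023375)
-1481 + y = -1481 - 1/4278 = -6335719/4278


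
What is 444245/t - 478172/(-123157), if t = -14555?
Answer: -9550417601/358510027 ≈ -26.639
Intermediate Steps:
444245/t - 478172/(-123157) = 444245/(-14555) - 478172/(-123157) = 444245*(-1/14555) - 478172*(-1/123157) = -88849/2911 + 478172/123157 = -9550417601/358510027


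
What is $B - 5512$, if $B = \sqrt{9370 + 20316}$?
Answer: $-5512 + \sqrt{29686} \approx -5339.7$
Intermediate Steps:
$B = \sqrt{29686} \approx 172.3$
$B - 5512 = \sqrt{29686} - 5512 = -5512 + \sqrt{29686}$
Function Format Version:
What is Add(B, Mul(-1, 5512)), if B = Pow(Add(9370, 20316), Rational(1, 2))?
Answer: Add(-5512, Pow(29686, Rational(1, 2))) ≈ -5339.7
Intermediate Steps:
B = Pow(29686, Rational(1, 2)) ≈ 172.30
Add(B, Mul(-1, 5512)) = Add(Pow(29686, Rational(1, 2)), Mul(-1, 5512)) = Add(Pow(29686, Rational(1, 2)), -5512) = Add(-5512, Pow(29686, Rational(1, 2)))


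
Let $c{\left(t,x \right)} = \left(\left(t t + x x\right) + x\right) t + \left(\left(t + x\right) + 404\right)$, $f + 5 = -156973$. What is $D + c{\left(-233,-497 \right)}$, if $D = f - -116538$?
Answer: $-70127399$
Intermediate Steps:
$f = -156978$ ($f = -5 - 156973 = -156978$)
$c{\left(t,x \right)} = 404 + t + x + t \left(x + t^{2} + x^{2}\right)$ ($c{\left(t,x \right)} = \left(\left(t^{2} + x^{2}\right) + x\right) t + \left(404 + t + x\right) = \left(x + t^{2} + x^{2}\right) t + \left(404 + t + x\right) = t \left(x + t^{2} + x^{2}\right) + \left(404 + t + x\right) = 404 + t + x + t \left(x + t^{2} + x^{2}\right)$)
$D = -40440$ ($D = -156978 - -116538 = -156978 + 116538 = -40440$)
$D + c{\left(-233,-497 \right)} = -40440 - \left(-115475 + 12649337 + 57553097\right) = -40440 - 70086959 = -70127399$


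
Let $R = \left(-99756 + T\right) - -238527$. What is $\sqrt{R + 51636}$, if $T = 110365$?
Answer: $2 \sqrt{75193} \approx 548.43$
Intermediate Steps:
$R = 249136$ ($R = \left(-99756 + 110365\right) - -238527 = 10609 + 238527 = 249136$)
$\sqrt{R + 51636} = \sqrt{249136 + 51636} = \sqrt{300772} = 2 \sqrt{75193}$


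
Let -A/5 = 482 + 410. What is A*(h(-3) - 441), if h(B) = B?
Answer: 1980240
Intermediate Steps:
A = -4460 (A = -5*(482 + 410) = -5*892 = -4460)
A*(h(-3) - 441) = -4460*(-3 - 441) = -4460*(-444) = 1980240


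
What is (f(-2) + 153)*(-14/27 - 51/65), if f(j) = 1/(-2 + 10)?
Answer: -560315/2808 ≈ -199.54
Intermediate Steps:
f(j) = 1/8
(f(-2) + 153)*(-14/27 - 51/65) = (1/8 + 153)*(-14/27 - 51/65) = 1225*(-14*1/27 - 51*1/65)/8 = 1225*(-14/27 - 51/65)/8 = (1225/8)*(-2287/1755) = -560315/2808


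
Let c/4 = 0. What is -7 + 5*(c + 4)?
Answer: 13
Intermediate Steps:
c = 0 (c = 4*0 = 0)
-7 + 5*(c + 4) = -7 + 5*(0 + 4) = -7 + 5*4 = -7 + 20 = 13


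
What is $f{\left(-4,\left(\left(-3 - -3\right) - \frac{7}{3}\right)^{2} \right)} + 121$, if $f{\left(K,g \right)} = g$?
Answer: $\frac{1138}{9} \approx 126.44$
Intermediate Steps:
$f{\left(-4,\left(\left(-3 - -3\right) - \frac{7}{3}\right)^{2} \right)} + 121 = \left(\left(-3 - -3\right) - \frac{7}{3}\right)^{2} + 121 = \left(\left(-3 + 3\right) - \frac{7}{3}\right)^{2} + 121 = \left(0 - \frac{7}{3}\right)^{2} + 121 = \left(- \frac{7}{3}\right)^{2} + 121 = \frac{49}{9} + 121 = \frac{1138}{9}$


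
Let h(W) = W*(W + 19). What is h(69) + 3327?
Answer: 9399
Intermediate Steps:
h(W) = W*(19 + W)
h(69) + 3327 = 69*(19 + 69) + 3327 = 69*88 + 3327 = 6072 + 3327 = 9399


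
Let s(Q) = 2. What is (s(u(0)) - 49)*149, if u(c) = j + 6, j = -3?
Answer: -7003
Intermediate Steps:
u(c) = 3 (u(c) = -3 + 6 = 3)
(s(u(0)) - 49)*149 = (2 - 49)*149 = -47*149 = -7003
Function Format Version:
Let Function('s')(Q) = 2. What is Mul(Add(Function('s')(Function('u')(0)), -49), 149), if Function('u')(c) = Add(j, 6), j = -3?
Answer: -7003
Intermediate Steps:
Function('u')(c) = 3 (Function('u')(c) = Add(-3, 6) = 3)
Mul(Add(Function('s')(Function('u')(0)), -49), 149) = Mul(Add(2, -49), 149) = Mul(-47, 149) = -7003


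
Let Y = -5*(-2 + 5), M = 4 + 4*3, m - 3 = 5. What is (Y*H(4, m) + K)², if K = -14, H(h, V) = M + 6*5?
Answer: 495616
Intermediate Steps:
m = 8 (m = 3 + 5 = 8)
M = 16 (M = 4 + 12 = 16)
Y = -15 (Y = -5*3 = -15)
H(h, V) = 46 (H(h, V) = 16 + 6*5 = 16 + 30 = 46)
(Y*H(4, m) + K)² = (-15*46 - 14)² = (-690 - 14)² = (-704)² = 495616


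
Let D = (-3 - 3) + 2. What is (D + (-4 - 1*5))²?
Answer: 169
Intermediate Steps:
D = -4 (D = -6 + 2 = -4)
(D + (-4 - 1*5))² = (-4 + (-4 - 1*5))² = (-4 + (-4 - 5))² = (-4 - 9)² = (-13)² = 169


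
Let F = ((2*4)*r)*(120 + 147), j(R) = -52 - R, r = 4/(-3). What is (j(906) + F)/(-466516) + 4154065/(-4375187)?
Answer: -50560153311/53713019434 ≈ -0.94130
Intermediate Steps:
r = -4/3 (r = 4*(-⅓) = -4/3 ≈ -1.3333)
F = -2848 (F = ((2*4)*(-4/3))*(120 + 147) = (8*(-4/3))*267 = -32/3*267 = -2848)
(j(906) + F)/(-466516) + 4154065/(-4375187) = ((-52 - 1*906) - 2848)/(-466516) + 4154065/(-4375187) = ((-52 - 906) - 2848)*(-1/466516) + 4154065*(-1/4375187) = (-958 - 2848)*(-1/466516) - 218635/230273 = -3806*(-1/466516) - 218635/230273 = 1903/233258 - 218635/230273 = -50560153311/53713019434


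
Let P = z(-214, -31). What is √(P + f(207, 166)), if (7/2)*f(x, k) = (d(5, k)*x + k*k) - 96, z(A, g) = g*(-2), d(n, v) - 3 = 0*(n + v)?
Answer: 2*√99043/7 ≈ 89.917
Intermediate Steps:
d(n, v) = 3 (d(n, v) = 3 + 0*(n + v) = 3 + 0 = 3)
z(A, g) = -2*g
P = 62 (P = -2*(-31) = 62)
f(x, k) = -192/7 + 2*k²/7 + 6*x/7 (f(x, k) = 2*((3*x + k*k) - 96)/7 = 2*((3*x + k²) - 96)/7 = 2*((k² + 3*x) - 96)/7 = 2*(-96 + k² + 3*x)/7 = -192/7 + 2*k²/7 + 6*x/7)
√(P + f(207, 166)) = √(62 + (-192/7 + (2/7)*166² + (6/7)*207)) = √(62 + (-192/7 + (2/7)*27556 + 1242/7)) = √(62 + (-192/7 + 55112/7 + 1242/7)) = √(62 + 56162/7) = √(56596/7) = 2*√99043/7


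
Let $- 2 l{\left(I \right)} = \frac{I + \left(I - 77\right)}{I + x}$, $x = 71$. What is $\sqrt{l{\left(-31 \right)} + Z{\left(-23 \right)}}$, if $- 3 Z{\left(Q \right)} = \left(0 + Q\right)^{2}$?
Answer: $\frac{i \sqrt{628545}}{60} \approx 13.213 i$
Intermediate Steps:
$Z{\left(Q \right)} = - \frac{Q^{2}}{3}$ ($Z{\left(Q \right)} = - \frac{\left(0 + Q\right)^{2}}{3} = - \frac{Q^{2}}{3}$)
$l{\left(I \right)} = - \frac{-77 + 2 I}{2 \left(71 + I\right)}$ ($l{\left(I \right)} = - \frac{\left(I + \left(I - 77\right)\right) \frac{1}{I + 71}}{2} = - \frac{\left(I + \left(-77 + I\right)\right) \frac{1}{71 + I}}{2} = - \frac{\left(-77 + 2 I\right) \frac{1}{71 + I}}{2} = - \frac{\frac{1}{71 + I} \left(-77 + 2 I\right)}{2} = - \frac{-77 + 2 I}{2 \left(71 + I\right)}$)
$\sqrt{l{\left(-31 \right)} + Z{\left(-23 \right)}} = \sqrt{\frac{\frac{77}{2} - -31}{71 - 31} - \frac{\left(-23\right)^{2}}{3}} = \sqrt{\frac{\frac{77}{2} + 31}{40} - \frac{529}{3}} = \sqrt{\frac{1}{40} \cdot \frac{139}{2} - \frac{529}{3}} = \sqrt{\frac{139}{80} - \frac{529}{3}} = \sqrt{- \frac{41903}{240}} = \frac{i \sqrt{628545}}{60}$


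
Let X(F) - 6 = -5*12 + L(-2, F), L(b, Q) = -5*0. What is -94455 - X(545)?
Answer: -94401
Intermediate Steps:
L(b, Q) = 0
X(F) = -54 (X(F) = 6 + (-5*12 + 0) = 6 + (-60 + 0) = 6 - 60 = -54)
-94455 - X(545) = -94455 - 1*(-54) = -94455 + 54 = -94401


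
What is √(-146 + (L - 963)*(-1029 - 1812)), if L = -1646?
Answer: √7412023 ≈ 2722.5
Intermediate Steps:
√(-146 + (L - 963)*(-1029 - 1812)) = √(-146 + (-1646 - 963)*(-1029 - 1812)) = √(-146 - 2609*(-2841)) = √(-146 + 7412169) = √7412023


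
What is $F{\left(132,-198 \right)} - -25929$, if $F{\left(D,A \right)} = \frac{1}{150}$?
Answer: $\frac{3889351}{150} \approx 25929.0$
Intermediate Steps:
$F{\left(D,A \right)} = \frac{1}{150}$
$F{\left(132,-198 \right)} - -25929 = \frac{1}{150} - -25929 = \frac{1}{150} + 25929 = \frac{3889351}{150}$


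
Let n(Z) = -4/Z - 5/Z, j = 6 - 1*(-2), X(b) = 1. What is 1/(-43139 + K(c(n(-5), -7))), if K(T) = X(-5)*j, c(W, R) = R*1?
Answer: -1/43131 ≈ -2.3185e-5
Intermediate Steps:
j = 8 (j = 6 + 2 = 8)
n(Z) = -9/Z
c(W, R) = R
K(T) = 8 (K(T) = 1*8 = 8)
1/(-43139 + K(c(n(-5), -7))) = 1/(-43139 + 8) = 1/(-43131) = -1/43131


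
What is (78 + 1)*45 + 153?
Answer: 3708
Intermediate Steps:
(78 + 1)*45 + 153 = 79*45 + 153 = 3555 + 153 = 3708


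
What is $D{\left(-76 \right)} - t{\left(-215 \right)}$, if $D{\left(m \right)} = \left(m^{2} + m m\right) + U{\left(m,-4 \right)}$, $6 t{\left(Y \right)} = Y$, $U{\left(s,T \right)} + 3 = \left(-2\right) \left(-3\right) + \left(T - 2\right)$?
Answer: $\frac{69509}{6} \approx 11585.0$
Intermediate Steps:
$U{\left(s,T \right)} = 1 + T$ ($U{\left(s,T \right)} = -3 + \left(\left(-2\right) \left(-3\right) + \left(T - 2\right)\right) = -3 + \left(6 + \left(T - 2\right)\right) = -3 + \left(6 + \left(-2 + T\right)\right) = -3 + \left(4 + T\right) = 1 + T$)
$t{\left(Y \right)} = \frac{Y}{6}$
$D{\left(m \right)} = -3 + 2 m^{2}$ ($D{\left(m \right)} = \left(m^{2} + m m\right) + \left(1 - 4\right) = \left(m^{2} + m^{2}\right) - 3 = 2 m^{2} - 3 = -3 + 2 m^{2}$)
$D{\left(-76 \right)} - t{\left(-215 \right)} = \left(-3 + 2 \left(-76\right)^{2}\right) - \frac{1}{6} \left(-215\right) = \left(-3 + 2 \cdot 5776\right) - - \frac{215}{6} = \left(-3 + 11552\right) + \frac{215}{6} = 11549 + \frac{215}{6} = \frac{69509}{6}$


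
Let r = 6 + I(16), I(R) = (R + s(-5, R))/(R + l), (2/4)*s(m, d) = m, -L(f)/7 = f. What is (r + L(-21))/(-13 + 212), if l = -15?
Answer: 159/199 ≈ 0.79900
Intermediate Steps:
L(f) = -7*f
s(m, d) = 2*m
I(R) = (-10 + R)/(-15 + R) (I(R) = (R + 2*(-5))/(R - 15) = (R - 10)/(-15 + R) = (-10 + R)/(-15 + R))
r = 12 (r = 6 + (-10 + 16)/(-15 + 16) = 6 + 6/1 = 6 + 1*6 = 6 + 6 = 12)
(r + L(-21))/(-13 + 212) = (12 - 7*(-21))/(-13 + 212) = (12 + 147)/199 = 159*(1/199) = 159/199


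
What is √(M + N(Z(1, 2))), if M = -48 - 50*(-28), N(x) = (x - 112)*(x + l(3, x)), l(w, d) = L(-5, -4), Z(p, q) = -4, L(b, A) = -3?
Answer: 2*√541 ≈ 46.519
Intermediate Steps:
l(w, d) = -3
N(x) = (-112 + x)*(-3 + x) (N(x) = (x - 112)*(x - 3) = (-112 + x)*(-3 + x))
M = 1352 (M = -48 + 1400 = 1352)
√(M + N(Z(1, 2))) = √(1352 + (336 + (-4)² - 115*(-4))) = √(1352 + (336 + 16 + 460)) = √(1352 + 812) = √2164 = 2*√541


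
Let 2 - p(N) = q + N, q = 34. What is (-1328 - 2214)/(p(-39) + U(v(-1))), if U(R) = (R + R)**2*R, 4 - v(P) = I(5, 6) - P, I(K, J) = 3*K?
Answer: 3542/6905 ≈ 0.51296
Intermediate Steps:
v(P) = -11 + P (v(P) = 4 - (3*5 - P) = 4 - (15 - P) = 4 + (-15 + P) = -11 + P)
p(N) = -32 - N (p(N) = 2 - (34 + N) = 2 + (-34 - N) = -32 - N)
U(R) = 4*R**3 (U(R) = (2*R)**2*R = (4*R**2)*R = 4*R**3)
(-1328 - 2214)/(p(-39) + U(v(-1))) = (-1328 - 2214)/((-32 - 1*(-39)) + 4*(-11 - 1)**3) = -3542/((-32 + 39) + 4*(-12)**3) = -3542/(7 + 4*(-1728)) = -3542/(7 - 6912) = -3542/(-6905) = -3542*(-1/6905) = 3542/6905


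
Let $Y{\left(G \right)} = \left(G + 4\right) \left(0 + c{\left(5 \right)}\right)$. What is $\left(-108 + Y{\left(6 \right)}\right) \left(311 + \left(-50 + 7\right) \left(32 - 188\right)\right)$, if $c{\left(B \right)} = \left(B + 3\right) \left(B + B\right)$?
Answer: $4857148$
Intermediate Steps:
$c{\left(B \right)} = 2 B \left(3 + B\right)$ ($c{\left(B \right)} = \left(3 + B\right) 2 B = 2 B \left(3 + B\right)$)
$Y{\left(G \right)} = 320 + 80 G$ ($Y{\left(G \right)} = \left(G + 4\right) \left(0 + 2 \cdot 5 \left(3 + 5\right)\right) = \left(4 + G\right) \left(0 + 2 \cdot 5 \cdot 8\right) = \left(4 + G\right) \left(0 + 80\right) = \left(4 + G\right) 80 = 320 + 80 G$)
$\left(-108 + Y{\left(6 \right)}\right) \left(311 + \left(-50 + 7\right) \left(32 - 188\right)\right) = \left(-108 + \left(320 + 80 \cdot 6\right)\right) \left(311 + \left(-50 + 7\right) \left(32 - 188\right)\right) = \left(-108 + \left(320 + 480\right)\right) \left(311 - -6708\right) = \left(-108 + 800\right) \left(311 + 6708\right) = 692 \cdot 7019 = 4857148$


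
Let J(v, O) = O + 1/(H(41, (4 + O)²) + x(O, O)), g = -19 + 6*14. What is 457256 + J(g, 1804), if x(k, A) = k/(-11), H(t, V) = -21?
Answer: 84926099/185 ≈ 4.5906e+5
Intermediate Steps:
g = 65 (g = -19 + 84 = 65)
x(k, A) = -k/11 (x(k, A) = k*(-1/11) = -k/11)
J(v, O) = O + 1/(-21 - O/11)
457256 + J(g, 1804) = 457256 + (-11 + 1804² + 231*1804)/(231 + 1804) = 457256 + (-11 + 3254416 + 416724)/2035 = 457256 + (1/2035)*3671129 = 457256 + 333739/185 = 84926099/185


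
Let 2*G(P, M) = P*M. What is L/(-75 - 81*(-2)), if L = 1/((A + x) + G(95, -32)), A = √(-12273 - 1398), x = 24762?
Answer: 23242/46997768445 - 7*I*√31/15665922815 ≈ 4.9453e-7 - 2.4878e-9*I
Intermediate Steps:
G(P, M) = M*P/2 (G(P, M) = (P*M)/2 = (M*P)/2 = M*P/2)
A = 21*I*√31 (A = √(-13671) = 21*I*√31 ≈ 116.92*I)
L = 1/(23242 + 21*I*√31) (L = 1/((21*I*√31 + 24762) + (½)*(-32)*95) = 1/((24762 + 21*I*√31) - 1520) = 1/(23242 + 21*I*√31) ≈ 4.3024e-5 - 2.164e-7*I)
L/(-75 - 81*(-2)) = (23242/540204235 - 21*I*√31/540204235)/(-75 - 81*(-2)) = (23242/540204235 - 21*I*√31/540204235)/(-75 + 162) = (23242/540204235 - 21*I*√31/540204235)/87 = (23242/540204235 - 21*I*√31/540204235)*(1/87) = 23242/46997768445 - 7*I*√31/15665922815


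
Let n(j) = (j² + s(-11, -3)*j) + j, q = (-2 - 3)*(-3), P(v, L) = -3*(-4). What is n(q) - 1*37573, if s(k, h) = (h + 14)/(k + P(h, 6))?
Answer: -37168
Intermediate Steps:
P(v, L) = 12
q = 15 (q = -5*(-3) = 15)
s(k, h) = (14 + h)/(12 + k) (s(k, h) = (h + 14)/(k + 12) = (14 + h)/(12 + k))
n(j) = j² + 12*j (n(j) = (j² + ((14 - 3)/(12 - 11))*j) + j = (j² + (11/1)*j) + j = (j² + (1*11)*j) + j = (j² + 11*j) + j = j² + 12*j)
n(q) - 1*37573 = 15*(12 + 15) - 1*37573 = 15*27 - 37573 = 405 - 37573 = -37168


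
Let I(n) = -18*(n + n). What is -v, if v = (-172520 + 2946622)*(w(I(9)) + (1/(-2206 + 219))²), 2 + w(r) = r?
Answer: 3570555264497486/3948169 ≈ 9.0436e+8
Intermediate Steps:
I(n) = -36*n
w(r) = -2 + r
v = -3570555264497486/3948169 (v = (-172520 + 2946622)*((-2 - 36*9) + (1/(-2206 + 219))²) = 2774102*((-2 - 324) + (1/(-1987))²) = 2774102*(-326 + (-1/1987)²) = 2774102*(-326 + 1/3948169) = 2774102*(-1287103093/3948169) = -3570555264497486/3948169 ≈ -9.0436e+8)
-v = -1*(-3570555264497486/3948169) = 3570555264497486/3948169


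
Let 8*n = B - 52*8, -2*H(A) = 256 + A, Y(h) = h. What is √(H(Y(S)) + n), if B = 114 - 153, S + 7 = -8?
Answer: I*√2838/4 ≈ 13.318*I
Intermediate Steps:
S = -15 (S = -7 - 8 = -15)
H(A) = -128 - A/2 (H(A) = -(256 + A)/2 = -128 - A/2)
B = -39
n = -455/8 (n = (-39 - 52*8)/8 = (-39 - 416)/8 = (⅛)*(-455) = -455/8 ≈ -56.875)
√(H(Y(S)) + n) = √((-128 - ½*(-15)) - 455/8) = √((-128 + 15/2) - 455/8) = √(-241/2 - 455/8) = √(-1419/8) = I*√2838/4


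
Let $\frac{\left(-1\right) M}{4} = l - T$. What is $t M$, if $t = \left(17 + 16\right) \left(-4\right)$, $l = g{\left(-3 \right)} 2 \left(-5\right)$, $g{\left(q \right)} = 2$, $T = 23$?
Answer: $-22704$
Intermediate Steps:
$l = -20$ ($l = 2 \cdot 2 \left(-5\right) = 4 \left(-5\right) = -20$)
$M = 172$ ($M = - 4 \left(-20 - 23\right) = \left(-4\right) \left(-43\right) = 172$)
$t = -132$ ($t = 33 \left(-4\right) = -132$)
$t M = \left(-132\right) 172 = -22704$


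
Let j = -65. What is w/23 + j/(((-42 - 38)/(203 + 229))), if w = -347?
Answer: 7726/23 ≈ 335.91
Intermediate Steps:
w/23 + j/(((-42 - 38)/(203 + 229))) = -347/23 - 65*(203 + 229)/(-42 - 38) = -347*1/23 - 65/((-80/432)) = -347/23 - 65/((-80*1/432)) = -347/23 - 65/(-5/27) = -347/23 - 65*(-27/5) = -347/23 + 351 = 7726/23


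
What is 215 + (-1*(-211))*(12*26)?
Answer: 66047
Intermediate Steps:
215 + (-1*(-211))*(12*26) = 215 + 211*312 = 215 + 65832 = 66047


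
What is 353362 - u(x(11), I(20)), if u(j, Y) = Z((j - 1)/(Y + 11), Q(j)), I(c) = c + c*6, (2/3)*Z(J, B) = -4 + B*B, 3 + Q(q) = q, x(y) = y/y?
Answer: 353362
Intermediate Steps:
x(y) = 1
Q(q) = -3 + q
Z(J, B) = -6 + 3*B**2/2 (Z(J, B) = 3*(-4 + B*B)/2 = 3*(-4 + B**2)/2 = -6 + 3*B**2/2)
I(c) = 7*c (I(c) = c + 6*c = 7*c)
u(j, Y) = -6 + 3*(-3 + j)**2/2
353362 - u(x(11), I(20)) = 353362 - (-6 + 3*(-3 + 1)**2/2) = 353362 - (-6 + (3/2)*(-2)**2) = 353362 - (-6 + (3/2)*4) = 353362 - (-6 + 6) = 353362 - 1*0 = 353362 + 0 = 353362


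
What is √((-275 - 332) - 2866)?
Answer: I*√3473 ≈ 58.932*I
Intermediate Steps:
√((-275 - 332) - 2866) = √(-607 - 2866) = √(-3473) = I*√3473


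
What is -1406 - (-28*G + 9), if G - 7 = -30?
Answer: -2059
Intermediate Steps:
G = -23 (G = 7 - 30 = -23)
-1406 - (-28*G + 9) = -1406 - (-28*(-23) + 9) = -1406 - (644 + 9) = -1406 - 1*653 = -1406 - 653 = -2059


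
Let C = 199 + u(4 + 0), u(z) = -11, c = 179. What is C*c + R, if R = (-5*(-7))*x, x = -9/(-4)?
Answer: 134923/4 ≈ 33731.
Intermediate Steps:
x = 9/4 (x = -9*(-¼) = 9/4 ≈ 2.2500)
R = 315/4 (R = -5*(-7)*(9/4) = 35*(9/4) = 315/4 ≈ 78.750)
C = 188 (C = 199 - 11 = 188)
C*c + R = 188*179 + 315/4 = 33652 + 315/4 = 134923/4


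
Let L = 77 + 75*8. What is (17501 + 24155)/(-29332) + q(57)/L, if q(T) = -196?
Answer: -8487546/4964441 ≈ -1.7097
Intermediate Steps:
L = 677 (L = 77 + 600 = 677)
(17501 + 24155)/(-29332) + q(57)/L = (17501 + 24155)/(-29332) - 196/677 = 41656*(-1/29332) - 196*1/677 = -10414/7333 - 196/677 = -8487546/4964441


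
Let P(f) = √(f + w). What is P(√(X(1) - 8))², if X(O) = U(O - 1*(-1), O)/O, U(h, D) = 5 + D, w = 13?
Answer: 13 + I*√2 ≈ 13.0 + 1.4142*I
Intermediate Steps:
X(O) = (5 + O)/O
P(f) = √(13 + f) (P(f) = √(f + 13) = √(13 + f))
P(√(X(1) - 8))² = (√(13 + √((5 + 1)/1 - 8)))² = (√(13 + √(1*6 - 8)))² = (√(13 + √(6 - 8)))² = (√(13 + √(-2)))² = (√(13 + I*√2))² = 13 + I*√2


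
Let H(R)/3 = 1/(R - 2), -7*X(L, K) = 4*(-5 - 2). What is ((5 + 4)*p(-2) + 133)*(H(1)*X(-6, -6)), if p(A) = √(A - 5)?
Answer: -1596 - 108*I*√7 ≈ -1596.0 - 285.74*I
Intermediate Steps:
p(A) = √(-5 + A)
X(L, K) = 4 (X(L, K) = -4*(-5 - 2)/7 = -4*(-7)/7 = -⅐*(-28) = 4)
H(R) = 3/(-2 + R) (H(R) = 3/(R - 2) = 3/(-2 + R))
((5 + 4)*p(-2) + 133)*(H(1)*X(-6, -6)) = ((5 + 4)*√(-5 - 2) + 133)*((3/(-2 + 1))*4) = (9*√(-7) + 133)*((3/(-1))*4) = (9*(I*√7) + 133)*((3*(-1))*4) = (9*I*√7 + 133)*(-3*4) = (133 + 9*I*√7)*(-12) = -1596 - 108*I*√7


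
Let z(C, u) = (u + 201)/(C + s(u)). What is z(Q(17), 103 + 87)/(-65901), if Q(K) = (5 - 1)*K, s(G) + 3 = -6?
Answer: -391/3888159 ≈ -0.00010056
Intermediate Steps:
s(G) = -9 (s(G) = -3 - 6 = -9)
Q(K) = 4*K
z(C, u) = (201 + u)/(-9 + C) (z(C, u) = (u + 201)/(C - 9) = (201 + u)/(-9 + C))
z(Q(17), 103 + 87)/(-65901) = ((201 + (103 + 87))/(-9 + 4*17))/(-65901) = ((201 + 190)/(-9 + 68))*(-1/65901) = (391/59)*(-1/65901) = -391/3888159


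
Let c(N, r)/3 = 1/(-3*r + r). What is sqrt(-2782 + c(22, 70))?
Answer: I*sqrt(13631905)/70 ≈ 52.745*I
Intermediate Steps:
c(N, r) = -3/(2*r) (c(N, r) = 3/(-3*r + r) = 3/((-2*r)) = 3*(-1/(2*r)) = -3/(2*r))
sqrt(-2782 + c(22, 70)) = sqrt(-2782 - 3/2/70) = sqrt(-2782 - 3/2*1/70) = sqrt(-2782 - 3/140) = sqrt(-389483/140) = I*sqrt(13631905)/70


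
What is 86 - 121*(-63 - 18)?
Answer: 9887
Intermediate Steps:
86 - 121*(-63 - 18) = 86 - 121*(-81) = 86 + 9801 = 9887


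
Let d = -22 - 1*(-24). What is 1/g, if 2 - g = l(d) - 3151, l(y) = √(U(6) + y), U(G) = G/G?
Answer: 1051/3313802 + √3/9941406 ≈ 0.00031733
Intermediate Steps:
U(G) = 1
d = 2 (d = -22 + 24 = 2)
l(y) = √(1 + y)
g = 3153 - √3 (g = 2 - (√(1 + 2) - 3151) = 2 - (√3 - 3151) = 2 - (-3151 + √3) = 2 + (3151 - √3) = 3153 - √3 ≈ 3151.3)
1/g = 1/(3153 - √3)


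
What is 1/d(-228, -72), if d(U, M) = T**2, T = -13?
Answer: 1/169 ≈ 0.0059172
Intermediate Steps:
d(U, M) = 169 (d(U, M) = (-13)**2 = 169)
1/d(-228, -72) = 1/169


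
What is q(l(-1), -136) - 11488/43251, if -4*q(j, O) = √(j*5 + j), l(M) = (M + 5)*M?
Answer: -11488/43251 - I*√6/2 ≈ -0.26561 - 1.2247*I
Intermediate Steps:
l(M) = M*(5 + M) (l(M) = (5 + M)*M = M*(5 + M))
q(j, O) = -√6*√j/4 (q(j, O) = -√(j*5 + j)/4 = -√(5*j + j)/4 = -√6*√j/4)
q(l(-1), -136) - 11488/43251 = -√6*√(-(5 - 1))/4 - 11488/43251 = -√6*√(-1*4)/4 - 11488/43251 = -√6*√(-4)/4 - 1*11488/43251 = -√6*2*I/4 - 11488/43251 = -I*√6/2 - 11488/43251 = -11488/43251 - I*√6/2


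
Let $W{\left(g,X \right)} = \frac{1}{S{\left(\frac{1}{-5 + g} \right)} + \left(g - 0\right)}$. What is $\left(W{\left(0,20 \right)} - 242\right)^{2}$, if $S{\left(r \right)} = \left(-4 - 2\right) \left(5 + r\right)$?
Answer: $\frac{1214731609}{20736} \approx 58581.0$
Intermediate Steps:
$S{\left(r \right)} = -30 - 6 r$ ($S{\left(r \right)} = - 6 \left(5 + r\right) = -30 - 6 r$)
$W{\left(g,X \right)} = \frac{1}{-30 + g - \frac{6}{-5 + g}}$ ($W{\left(g,X \right)} = \frac{1}{\left(-30 - \frac{6}{-5 + g}\right) + \left(g - 0\right)} = \frac{1}{\left(-30 - \frac{6}{-5 + g}\right) + \left(g + 0\right)} = \frac{1}{\left(-30 - \frac{6}{-5 + g}\right) + g} = \frac{1}{-30 + g - \frac{6}{-5 + g}}$)
$\left(W{\left(0,20 \right)} - 242\right)^{2} = \left(\frac{5 - 0}{6 + \left(-5 + 0\right) \left(30 - 0\right)} - 242\right)^{2} = \left(\frac{5 + 0}{6 - 5 \left(30 + 0\right)} - 242\right)^{2} = \left(\frac{1}{6 - 150} \cdot 5 - 242\right)^{2} = \left(\frac{1}{-144} \cdot 5 - 242\right)^{2} = \left(\left(- \frac{1}{144}\right) 5 - 242\right)^{2} = \left(- \frac{5}{144} - 242\right)^{2} = \left(- \frac{34853}{144}\right)^{2} = \frac{1214731609}{20736}$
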